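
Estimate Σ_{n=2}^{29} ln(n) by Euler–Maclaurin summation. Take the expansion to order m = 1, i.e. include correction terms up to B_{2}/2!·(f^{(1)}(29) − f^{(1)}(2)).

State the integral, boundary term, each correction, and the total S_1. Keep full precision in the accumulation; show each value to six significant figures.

S_1 ≈ 71.2567

Integral: ∫_2^29 ln(x) dx = 69.2653.
½[f(2) + f(29)] = ½[0.693147 + 3.36730] = 2.03022.
So far: 71.2955.
Order-1 term: 1/12 · (0.0344828 − 0.500000) = -0.0387931.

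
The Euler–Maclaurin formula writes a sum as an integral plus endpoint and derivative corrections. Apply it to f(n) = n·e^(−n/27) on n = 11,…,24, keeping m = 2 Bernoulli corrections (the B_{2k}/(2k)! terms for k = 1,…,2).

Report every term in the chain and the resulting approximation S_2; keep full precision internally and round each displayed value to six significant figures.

S_2 ≈ 125.135

Integral: ∫_11^24 x·e^(−x/27) dx = 116.571.
½[f(11) + f(24)] = ½[7.31910 + 9.86669] = 8.59290.
So far: 125.164.
Correction k=1: B_{2}/2! · (f^{(1)}(24) − f^{(1)}(11)) = 1/12 · (0.0456791 − 0.394295) = -0.0290513.
Partial sum through k=1: 125.135.
Correction k=2: B_{4}/4! · (f^{(3)}(24) − f^{(3)}(11)) = −1/720 · (0.00119054 − 0.00236631) = 1.63302e-06.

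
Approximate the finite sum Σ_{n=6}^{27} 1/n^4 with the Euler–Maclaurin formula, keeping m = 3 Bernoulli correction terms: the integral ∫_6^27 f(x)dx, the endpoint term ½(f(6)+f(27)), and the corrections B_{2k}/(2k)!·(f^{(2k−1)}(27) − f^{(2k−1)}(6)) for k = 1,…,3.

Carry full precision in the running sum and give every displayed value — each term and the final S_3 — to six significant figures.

The integral term ∫_6^27 1/x^4 dx = 0.00152627.
Boundary: ½(f(6) + f(27)) = ½(0.000771605 + 1.88168e-06) = 0.000386743.
Integral + boundary = 0.00191302.
k=1: B_{2}/(2)! × [f^{(1)}(27) − f^{(1)}(6)] = 1/12 × (-2.78767e-07 − (-0.000514403)) = 4.28437e-05.
After k=1: 0.00195586.
k=2: B_{4}/(4)! × [f^{(3)}(27) − f^{(3)}(6)] = −1/720 × (-1.14719e-08 − (-0.000428669)) = -5.95358e-07.
After k=2: 0.00195527.
k=3: B_{6}/(6)! × [f^{(5)}(27) − f^{(5)}(6)] = 1/30240 × (-8.81242e-10 − (-0.000666819)) = 2.20509e-08.

S_3 ≈ 0.00195529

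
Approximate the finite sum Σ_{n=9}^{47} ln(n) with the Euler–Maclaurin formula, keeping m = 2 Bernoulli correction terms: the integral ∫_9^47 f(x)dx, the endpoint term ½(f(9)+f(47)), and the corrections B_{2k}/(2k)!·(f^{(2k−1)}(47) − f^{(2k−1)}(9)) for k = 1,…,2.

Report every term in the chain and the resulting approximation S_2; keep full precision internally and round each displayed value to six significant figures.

∫_9^47 ln(x) dx evaluates to 123.182.
Endpoint term: (f(9) + f(47))/2 = (2.19722 + 3.85015)/2 = 3.02369.
Running total after boundary: 126.206.
Correction k=1: B_{2}/2! · (f^{(1)}(47) − f^{(1)}(9)) = 1/12 · (0.0212766 − 0.111111) = -0.00748621.
Partial sum through k=1: 126.198.
Correction k=2: B_{4}/4! · (f^{(3)}(47) − f^{(3)}(9)) = −1/720 · (1.92636e-05 − 0.00274348) = 3.78364e-06.

S_2 ≈ 126.198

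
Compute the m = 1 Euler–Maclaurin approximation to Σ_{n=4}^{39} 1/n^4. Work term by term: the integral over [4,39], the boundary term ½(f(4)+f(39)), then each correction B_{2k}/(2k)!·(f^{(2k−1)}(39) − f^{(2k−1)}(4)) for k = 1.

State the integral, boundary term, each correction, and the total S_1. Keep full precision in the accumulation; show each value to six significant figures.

S_1 ≈ 0.00748157

The integral term ∫_4^39 1/x^4 dx = 0.00520271.
Endpoint term: (f(4) + f(39))/2 = (0.00390625 + 4.32257e-07)/2 = 0.00195334.
Integral + boundary = 0.00715606.
k=1: B_{2}/(2)! × [f^{(1)}(39) − f^{(1)}(4)] = 1/12 × (-4.43340e-08 − (-0.00390625)) = 0.000325517.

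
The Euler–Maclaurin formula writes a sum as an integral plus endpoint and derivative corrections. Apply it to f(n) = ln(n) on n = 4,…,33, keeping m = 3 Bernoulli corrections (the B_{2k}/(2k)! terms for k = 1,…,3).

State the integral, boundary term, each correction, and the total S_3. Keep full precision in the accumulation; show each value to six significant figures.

S_3 ≈ 83.2627

∫_4^33 ln(x) dx evaluates to 80.8396.
½[f(4) + f(33)] = ½[1.38629 + 3.49651] = 2.44140.
Integral + boundary = 83.2810.
Correction k=1: B_{2}/2! · (f^{(1)}(33) − f^{(1)}(4)) = 1/12 · (0.0303030 − 0.250000) = -0.0183081.
Partial sum through k=1: 83.2627.
Correction k=2: B_{4}/4! · (f^{(3)}(33) − f^{(3)}(4)) = −1/720 · (5.56529e-05 − 0.0312500) = 4.33255e-05.
Partial sum through k=2: 83.2627.
Correction k=3: B_{6}/6! · (f^{(5)}(33) − f^{(5)}(4)) = 1/30240 · (6.13256e-07 − 0.0234375) = -7.75029e-07.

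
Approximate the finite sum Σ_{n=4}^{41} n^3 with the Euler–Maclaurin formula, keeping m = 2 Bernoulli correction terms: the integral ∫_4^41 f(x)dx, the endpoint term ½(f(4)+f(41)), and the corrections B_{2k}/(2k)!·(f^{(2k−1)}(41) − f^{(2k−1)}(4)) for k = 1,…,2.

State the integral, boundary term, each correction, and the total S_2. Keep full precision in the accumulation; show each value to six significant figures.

The integral term ∫_4^41 x^3 dx = 706376.
Boundary: ½(f(4) + f(41)) = ½(64.0000 + 68921.0) = 34492.5.
Integral + boundary = 740869.
Correction k=1: B_{2}/2! · (f^{(1)}(41) − f^{(1)}(4)) = 1/12 · (5043.00 − 48.0000) = 416.250.
After k=1: 741285.
Correction k=2: B_{4}/4! · (f^{(3)}(41) − f^{(3)}(4)) = −1/720 · (6.00000 − 6.00000) = 0.00000.

S_2 ≈ 741285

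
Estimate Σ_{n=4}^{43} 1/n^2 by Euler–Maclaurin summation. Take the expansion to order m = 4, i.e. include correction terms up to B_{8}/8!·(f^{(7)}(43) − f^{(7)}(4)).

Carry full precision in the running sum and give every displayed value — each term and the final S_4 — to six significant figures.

S_4 ≈ 0.260835

Integral: ∫_4^43 1/x^2 dx = 0.226744.
Endpoint term: (f(4) + f(43))/2 = (0.0625000 + 0.000540833)/2 = 0.0315204.
So far: 0.258265.
Correction k=1: B_{2}/2! · (f^{(1)}(43) − f^{(1)}(4)) = 1/12 · (-2.51550e-05 − (-0.0312500)) = 0.00260207.
Running total after k=1: 0.260867.
Correction k=2: B_{4}/4! · (f^{(3)}(43) − f^{(3)}(4)) = −1/720 · (-1.63256e-07 − (-0.0234375)) = -3.25519e-05.
Running total after k=2: 0.260834.
Correction k=3: B_{6}/6! · (f^{(5)}(43) − f^{(5)}(4)) = 1/30240 · (-2.64883e-09 − (-0.0439453)) = 1.45322e-06.
Running total after k=3: 0.260836.
Correction k=4: B_{8}/8! · (f^{(7)}(43) − f^{(7)}(4)) = −1/1209600 · (-8.02240e-11 − (-0.153809)) = -1.27157e-07.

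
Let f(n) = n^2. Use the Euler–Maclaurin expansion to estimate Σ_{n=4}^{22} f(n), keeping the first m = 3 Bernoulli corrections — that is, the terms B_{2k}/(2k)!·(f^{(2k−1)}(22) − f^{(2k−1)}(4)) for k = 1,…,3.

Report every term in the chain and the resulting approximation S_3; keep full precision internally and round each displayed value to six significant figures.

Integral: ∫_4^22 x^2 dx = 3528.00.
Boundary: ½(f(4) + f(22)) = ½(16.0000 + 484.000) = 250.000.
Running total after boundary: 3778.00.
k=1: B_{2}/(2)! × [f^{(1)}(22) − f^{(1)}(4)] = 1/12 × (44.0000 − 8.00000) = 3.00000.
Running total after k=1: 3781.00.
k=2: B_{4}/(4)! × [f^{(3)}(22) − f^{(3)}(4)] = −1/720 × (0.00000 − 0.00000) = 0.00000.
Running total after k=2: 3781.00.
k=3: B_{6}/(6)! × [f^{(5)}(22) − f^{(5)}(4)] = 1/30240 × (0.00000 − 0.00000) = 0.00000.

S_3 ≈ 3781.00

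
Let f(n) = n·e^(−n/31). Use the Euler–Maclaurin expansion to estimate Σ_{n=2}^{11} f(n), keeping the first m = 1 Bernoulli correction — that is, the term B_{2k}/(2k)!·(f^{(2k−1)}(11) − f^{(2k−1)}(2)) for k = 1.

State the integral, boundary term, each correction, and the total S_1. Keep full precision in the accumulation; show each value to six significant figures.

Integral: ∫_2^11 x·e^(−x/31) dx = 46.0089.
Endpoint term: (f(2) + f(11))/2 = (1.87504 + 7.71415)/2 = 4.79460.
Integral + boundary = 50.8035.
Order-1 term: 1/12 · (0.452443 − 0.877036) = -0.0353827.

S_1 ≈ 50.7681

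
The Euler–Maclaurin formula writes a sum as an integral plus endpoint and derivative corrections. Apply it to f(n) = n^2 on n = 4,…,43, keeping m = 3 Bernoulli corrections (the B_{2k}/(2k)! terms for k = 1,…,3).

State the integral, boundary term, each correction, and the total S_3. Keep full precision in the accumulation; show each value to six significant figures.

The integral term ∫_4^43 x^2 dx = 26481.0.
Boundary: ½(f(4) + f(43)) = ½(16.0000 + 1849.00) = 932.500.
So far: 27413.5.
Order-1 term: 1/12 · (86.0000 − 8.00000) = 6.50000.
Partial sum through k=1: 27420.0.
Order-2 term: −1/720 · (0.00000 − 0.00000) = 0.00000.
Partial sum through k=2: 27420.0.
Order-3 term: 1/30240 · (0.00000 − 0.00000) = 0.00000.

S_3 ≈ 27420.0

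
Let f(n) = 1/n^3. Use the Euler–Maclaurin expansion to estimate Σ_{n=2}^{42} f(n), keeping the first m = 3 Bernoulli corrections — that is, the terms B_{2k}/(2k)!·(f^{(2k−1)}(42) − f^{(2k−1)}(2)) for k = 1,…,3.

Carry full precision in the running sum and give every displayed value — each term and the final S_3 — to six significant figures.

S_3 ≈ 0.201872

The integral term ∫_2^42 1/x^3 dx = 0.124717.
½[f(2) + f(42)] = ½[0.125000 + 1.34975e-05] = 0.0625067.
So far: 0.187223.
Order-1 term: 1/12 · (-9.64104e-07 − (-0.187500)) = 0.0156249.
Running total after k=1: 0.202848.
Order-2 term: −1/720 · (-1.09309e-08 − (-0.937500)) = -0.00130208.
Running total after k=2: 0.201546.
Order-3 term: 1/30240 · (-2.60259e-10 − (-9.84375)) = 0.000325521.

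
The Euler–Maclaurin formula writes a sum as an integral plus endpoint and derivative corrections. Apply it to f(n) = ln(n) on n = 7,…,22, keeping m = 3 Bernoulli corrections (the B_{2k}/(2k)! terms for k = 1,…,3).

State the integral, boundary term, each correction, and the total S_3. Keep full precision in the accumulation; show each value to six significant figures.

S_3 ≈ 41.8919

Integral: ∫_7^22 ln(x) dx = 39.3816.
Boundary: ½(f(7) + f(22)) = ½(1.94591 + 3.09104) = 2.51848.
So far: 41.9000.
k=1: B_{2}/(2)! × [f^{(1)}(22) − f^{(1)}(7)] = 1/12 × (0.0454545 − 0.142857) = -0.00811688.
Partial sum through k=1: 41.8919.
k=2: B_{4}/(4)! × [f^{(3)}(22) − f^{(3)}(7)] = −1/720 × (0.000187829 − 0.00583090) = 7.83760e-06.
Partial sum through k=2: 41.8919.
k=3: B_{6}/(6)! × [f^{(5)}(22) − f^{(5)}(7)] = 1/30240 × (4.65691e-06 − 0.00142798) = -4.70674e-08.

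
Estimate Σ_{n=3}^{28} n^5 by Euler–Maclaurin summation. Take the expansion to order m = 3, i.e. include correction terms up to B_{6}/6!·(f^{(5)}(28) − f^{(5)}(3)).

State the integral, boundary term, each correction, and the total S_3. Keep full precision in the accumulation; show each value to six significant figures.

S_3 ≈ 8.91762e+07

Integral: ∫_3^28 x^5 dx = 8.03149e+07.
½[f(3) + f(28)] = ½[243.000 + 1.72104e+07] = 8.60531e+06.
Integral + boundary = 8.89202e+07.
Order-1 term: 1/12 · (3.07328e+06 − 405.000) = 256073.
Running total after k=1: 8.91763e+07.
Order-2 term: −1/720 · (47040.0 − 540.000) = -64.5833.
Running total after k=2: 8.91762e+07.
Order-3 term: 1/30240 · (120.000 − 120.000) = 0.00000.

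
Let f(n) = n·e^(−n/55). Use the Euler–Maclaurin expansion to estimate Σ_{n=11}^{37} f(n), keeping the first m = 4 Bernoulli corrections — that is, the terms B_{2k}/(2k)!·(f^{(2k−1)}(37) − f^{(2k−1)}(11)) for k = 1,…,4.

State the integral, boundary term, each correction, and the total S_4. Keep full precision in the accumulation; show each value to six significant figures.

∫_11^37 x·e^(−x/55) dx evaluates to 389.799.
Boundary: ½(f(11) + f(37)) = ½(9.00604 + 18.8817) = 13.9438.
Running total after boundary: 403.743.
k=1: B_{2}/(2)! × [f^{(1)}(37) − f^{(1)}(11)] = 1/12 × (0.167012 − 0.654985) = -0.0406644.
Running total after k=1: 403.702.
k=2: B_{4}/(4)! × [f^{(3)}(37) − f^{(3)}(11)] = −1/720 × (0.000392609 − 0.000757833) = 5.07256e-07.
Running total after k=2: 403.702.
k=3: B_{6}/(6)! × [f^{(5)}(37) − f^{(5)}(11)] = 1/30240 × (2.41325e-07 − 4.29469e-07) = -6.22170e-12.
Running total after k=3: 403.702.
k=4: B_{8}/(8)! × [f^{(7)}(37) − f^{(7)}(11)] = −1/1209600 × (1.16648e-10 − 2.01129e-10) = 6.98415e-17.

S_4 ≈ 403.702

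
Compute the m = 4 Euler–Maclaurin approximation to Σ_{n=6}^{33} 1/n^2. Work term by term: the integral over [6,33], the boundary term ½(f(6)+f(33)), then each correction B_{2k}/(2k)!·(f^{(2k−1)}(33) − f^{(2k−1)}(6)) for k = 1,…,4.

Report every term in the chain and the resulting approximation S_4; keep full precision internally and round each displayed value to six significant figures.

Integral: ∫_6^33 1/x^2 dx = 0.136364.
½[f(6) + f(33)] = ½[0.0277778 + 0.000918274] = 0.0143480.
Integral + boundary = 0.150712.
Correction k=1: B_{2}/2! · (f^{(1)}(33) − f^{(1)}(6)) = 1/12 · (-5.56529e-05 − (-0.00925926)) = 0.000766967.
Running total after k=1: 0.151479.
Correction k=2: B_{4}/4! · (f^{(3)}(33) − f^{(3)}(6)) = −1/720 · (-6.13256e-07 − (-0.00308642)) = -4.28584e-06.
Running total after k=2: 0.151474.
Correction k=3: B_{6}/6! · (f^{(5)}(33) − f^{(5)}(6)) = 1/30240 · (-1.68941e-08 − (-0.00257202)) = 8.50529e-08.
Running total after k=3: 0.151474.
Correction k=4: B_{8}/8! · (f^{(7)}(33) − f^{(7)}(6)) = −1/1209600 · (-8.68750e-10 − (-0.00400091)) = -3.30763e-09.

S_4 ≈ 0.151474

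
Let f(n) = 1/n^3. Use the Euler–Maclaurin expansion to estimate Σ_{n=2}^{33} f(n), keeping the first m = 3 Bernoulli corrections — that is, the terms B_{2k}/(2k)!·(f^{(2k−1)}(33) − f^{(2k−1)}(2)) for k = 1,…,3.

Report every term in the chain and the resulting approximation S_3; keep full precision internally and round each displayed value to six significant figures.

Integral: ∫_2^33 1/x^3 dx = 0.124541.
Boundary: ½(f(2) + f(33)) = ½(0.125000 + 2.78265e-05) = 0.0625139.
Integral + boundary = 0.187055.
Correction k=1: B_{2}/2! · (f^{(1)}(33) − f^{(1)}(2)) = 1/12 · (-2.52968e-06 − (-0.187500)) = 0.0156248.
Partial sum through k=1: 0.202680.
Correction k=2: B_{4}/4! · (f^{(3)}(33) − f^{(3)}(2)) = −1/720 · (-4.64588e-08 − (-0.937500)) = -0.00130208.
Partial sum through k=2: 0.201377.
Correction k=3: B_{6}/6! · (f^{(5)}(33) − f^{(5)}(2)) = 1/30240 · (-1.79180e-09 − (-9.84375)) = 0.000325521.

S_3 ≈ 0.201703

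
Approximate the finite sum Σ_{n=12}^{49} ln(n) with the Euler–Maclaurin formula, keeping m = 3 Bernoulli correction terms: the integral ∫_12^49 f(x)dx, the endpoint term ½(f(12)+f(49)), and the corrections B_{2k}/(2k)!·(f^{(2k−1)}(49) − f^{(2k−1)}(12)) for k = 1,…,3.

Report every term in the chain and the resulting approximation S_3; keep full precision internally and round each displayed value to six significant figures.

S_3 ≈ 127.063

∫_12^49 ln(x) dx evaluates to 123.880.
½[f(12) + f(49)] = ½[2.48491 + 3.89182] = 3.18836.
Running total after boundary: 127.069.
k=1: B_{2}/(2)! × [f^{(1)}(49) − f^{(1)}(12)] = 1/12 × (0.0204082 − 0.0833333) = -0.00524376.
After k=1: 127.063.
k=2: B_{4}/(4)! × [f^{(3)}(49) − f^{(3)}(12)] = −1/720 × (1.69997e-05 − 0.00115741) = 1.58390e-06.
After k=2: 127.063.
k=3: B_{6}/(6)! × [f^{(5)}(49) − f^{(5)}(12)] = 1/30240 × (8.49632e-08 − 9.64506e-05) = -3.18669e-09.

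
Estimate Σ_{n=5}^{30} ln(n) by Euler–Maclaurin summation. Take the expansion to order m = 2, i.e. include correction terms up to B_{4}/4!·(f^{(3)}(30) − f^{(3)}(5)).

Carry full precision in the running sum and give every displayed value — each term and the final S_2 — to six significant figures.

S_2 ≈ 71.4802

The integral term ∫_5^30 ln(x) dx = 68.9887.
Boundary: ½(f(5) + f(30)) = ½(1.60944 + 3.40120) = 2.50532.
Running total after boundary: 71.4940.
Correction k=1: B_{2}/2! · (f^{(1)}(30) − f^{(1)}(5)) = 1/12 · (0.0333333 − 0.200000) = -0.0138889.
After k=1: 71.4802.
Correction k=2: B_{4}/4! · (f^{(3)}(30) − f^{(3)}(5)) = −1/720 · (7.40741e-05 − 0.0160000) = 2.21193e-05.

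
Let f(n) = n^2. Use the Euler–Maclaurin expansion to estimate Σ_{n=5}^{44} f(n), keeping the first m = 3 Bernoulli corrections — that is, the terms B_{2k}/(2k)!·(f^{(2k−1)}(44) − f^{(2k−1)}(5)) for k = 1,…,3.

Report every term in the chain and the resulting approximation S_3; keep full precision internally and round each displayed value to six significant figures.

S_3 ≈ 29340.0

∫_5^44 x^2 dx evaluates to 28353.0.
½[f(5) + f(44)] = ½[25.0000 + 1936.00] = 980.500.
Integral + boundary = 29333.5.
k=1: B_{2}/(2)! × [f^{(1)}(44) − f^{(1)}(5)] = 1/12 × (88.0000 − 10.0000) = 6.50000.
Partial sum through k=1: 29340.0.
k=2: B_{4}/(4)! × [f^{(3)}(44) − f^{(3)}(5)] = −1/720 × (0.00000 − 0.00000) = 0.00000.
Partial sum through k=2: 29340.0.
k=3: B_{6}/(6)! × [f^{(5)}(44) − f^{(5)}(5)] = 1/30240 × (0.00000 − 0.00000) = 0.00000.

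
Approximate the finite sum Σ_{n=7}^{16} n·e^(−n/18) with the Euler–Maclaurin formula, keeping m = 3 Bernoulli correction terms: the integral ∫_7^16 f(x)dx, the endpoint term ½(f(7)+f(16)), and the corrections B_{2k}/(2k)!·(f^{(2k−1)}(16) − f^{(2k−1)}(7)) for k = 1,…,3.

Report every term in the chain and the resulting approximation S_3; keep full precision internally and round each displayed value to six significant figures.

S_3 ≈ 59.0441

∫_7^16 x·e^(−x/18) dx evaluates to 53.4136.
Boundary: ½(f(7) + f(16)) = ½(4.74467 + 6.57780) = 5.66123.
So far: 59.0748.
Correction k=1: B_{2}/2! · (f^{(1)}(16) − f^{(1)}(7)) = 1/12 · (0.0456791 − 0.414217) = -0.0307115.
Partial sum through k=1: 59.0441.
Correction k=2: B_{4}/4! · (f^{(3)}(16) − f^{(3)}(7)) = −1/720 · (0.00267872 − 0.00546246) = 3.86631e-06.
Partial sum through k=2: 59.0441.
Correction k=3: B_{6}/6! · (f^{(5)}(16) − f^{(5)}(7)) = 1/30240 · (1.61001e-05 − 2.97730e-05) = -4.52146e-10.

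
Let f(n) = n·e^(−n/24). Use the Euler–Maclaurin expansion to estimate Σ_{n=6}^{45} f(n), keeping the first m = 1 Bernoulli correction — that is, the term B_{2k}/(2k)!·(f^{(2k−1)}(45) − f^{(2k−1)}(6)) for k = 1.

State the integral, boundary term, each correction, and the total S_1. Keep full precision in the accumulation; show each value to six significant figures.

S_1 ≈ 312.508

∫_6^45 x·e^(−x/24) dx evaluates to 306.781.
Endpoint term: (f(6) + f(45))/2 = (4.67280 + 6.90097)/2 = 5.78689.
So far: 312.568.
k=1: B_{2}/(2)! × [f^{(1)}(45) − f^{(1)}(6)] = 1/12 × (-0.134186 − 0.584101) = -0.0598572.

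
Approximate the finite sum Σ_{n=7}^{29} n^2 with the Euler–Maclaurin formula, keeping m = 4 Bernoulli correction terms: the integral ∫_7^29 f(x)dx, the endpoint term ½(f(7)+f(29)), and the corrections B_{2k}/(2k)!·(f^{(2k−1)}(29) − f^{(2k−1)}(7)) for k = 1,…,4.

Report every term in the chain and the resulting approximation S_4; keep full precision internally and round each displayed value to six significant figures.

Integral: ∫_7^29 x^2 dx = 8015.33.
Endpoint term: (f(7) + f(29))/2 = (49.0000 + 841.000)/2 = 445.000.
Integral + boundary = 8460.33.
k=1: B_{2}/(2)! × [f^{(1)}(29) − f^{(1)}(7)] = 1/12 × (58.0000 − 14.0000) = 3.66667.
Partial sum through k=1: 8464.00.
k=2: B_{4}/(4)! × [f^{(3)}(29) − f^{(3)}(7)] = −1/720 × (0.00000 − 0.00000) = 0.00000.
Partial sum through k=2: 8464.00.
k=3: B_{6}/(6)! × [f^{(5)}(29) − f^{(5)}(7)] = 1/30240 × (0.00000 − 0.00000) = 0.00000.
Partial sum through k=3: 8464.00.
k=4: B_{8}/(8)! × [f^{(7)}(29) − f^{(7)}(7)] = −1/1209600 × (0.00000 − 0.00000) = 0.00000.

S_4 ≈ 8464.00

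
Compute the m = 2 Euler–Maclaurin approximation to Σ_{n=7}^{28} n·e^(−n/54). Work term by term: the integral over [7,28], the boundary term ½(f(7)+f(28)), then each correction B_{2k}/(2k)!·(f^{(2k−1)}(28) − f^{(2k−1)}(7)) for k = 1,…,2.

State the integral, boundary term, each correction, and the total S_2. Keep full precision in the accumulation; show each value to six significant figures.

S_2 ≈ 268.448

Integral: ∫_7^28 x·e^(−x/54) dx = 257.078.
Boundary: ½(f(7) + f(28)) = ½(6.14894 + 16.6713) = 11.4101.
Integral + boundary = 268.488.
Correction k=1: B_{2}/2! · (f^{(1)}(28) − f^{(1)}(7)) = 1/12 · (0.286675 − 0.764551) = -0.0398230.
After k=1: 268.448.
Correction k=2: B_{4}/4! · (f^{(3)}(28) − f^{(3)}(7)) = −1/720 · (0.000506680 − 0.000864675) = 4.97215e-07.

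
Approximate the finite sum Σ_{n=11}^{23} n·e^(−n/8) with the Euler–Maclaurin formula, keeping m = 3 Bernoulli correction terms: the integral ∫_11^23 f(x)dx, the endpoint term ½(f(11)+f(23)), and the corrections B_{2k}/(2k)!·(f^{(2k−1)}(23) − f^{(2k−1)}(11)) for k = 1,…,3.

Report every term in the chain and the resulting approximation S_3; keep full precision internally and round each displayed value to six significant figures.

∫_11^23 x·e^(−x/8) dx evaluates to 24.4404.
Boundary: ½(f(11) + f(23)) = ½(2.78124 + 1.29757) = 2.03940.
Integral + boundary = 26.4798.
k=1: B_{2}/(2)! × [f^{(1)}(23) − f^{(1)}(11)] = 1/12 × (-0.105780 − (-0.0948148)) = -0.000913784.
Running total after k=1: 26.4789.
k=2: B_{4}/(4)! × [f^{(3)}(23) − f^{(3)}(11)] = −1/720 × (0.000110188 − 0.00641976) = 8.76329e-06.
Running total after k=2: 26.4789.
k=3: B_{6}/(6)! × [f^{(5)}(23) − f^{(5)}(11)] = 1/30240 × (2.92686e-05 − 0.000223766) = -6.43178e-09.

S_3 ≈ 26.4789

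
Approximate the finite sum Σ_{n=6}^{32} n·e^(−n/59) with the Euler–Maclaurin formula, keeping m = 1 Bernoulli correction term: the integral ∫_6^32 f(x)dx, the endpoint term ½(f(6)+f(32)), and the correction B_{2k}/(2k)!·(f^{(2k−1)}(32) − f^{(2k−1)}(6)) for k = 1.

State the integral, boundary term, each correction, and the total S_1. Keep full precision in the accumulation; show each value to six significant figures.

∫_6^32 x·e^(−x/59) dx evaluates to 342.815.
½[f(6) + f(32)] = ½[5.41983 + 18.6037] = 12.0118.
So far: 354.827.
Correction k=1: B_{2}/2! · (f^{(1)}(32) − f^{(1)}(6)) = 1/12 · (0.266049 − 0.811444) = -0.0454495.

S_1 ≈ 354.781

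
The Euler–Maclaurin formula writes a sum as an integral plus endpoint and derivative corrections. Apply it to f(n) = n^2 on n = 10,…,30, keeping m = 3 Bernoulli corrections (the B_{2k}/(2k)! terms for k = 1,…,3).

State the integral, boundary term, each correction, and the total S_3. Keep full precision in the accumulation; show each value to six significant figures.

S_3 ≈ 9170.00

Integral: ∫_10^30 x^2 dx = 8666.67.
Endpoint term: (f(10) + f(30))/2 = (100.000 + 900.000)/2 = 500.000.
Running total after boundary: 9166.67.
k=1: B_{2}/(2)! × [f^{(1)}(30) − f^{(1)}(10)] = 1/12 × (60.0000 − 20.0000) = 3.33333.
Running total after k=1: 9170.00.
k=2: B_{4}/(4)! × [f^{(3)}(30) − f^{(3)}(10)] = −1/720 × (0.00000 − 0.00000) = 0.00000.
Running total after k=2: 9170.00.
k=3: B_{6}/(6)! × [f^{(5)}(30) − f^{(5)}(10)] = 1/30240 × (0.00000 − 0.00000) = 0.00000.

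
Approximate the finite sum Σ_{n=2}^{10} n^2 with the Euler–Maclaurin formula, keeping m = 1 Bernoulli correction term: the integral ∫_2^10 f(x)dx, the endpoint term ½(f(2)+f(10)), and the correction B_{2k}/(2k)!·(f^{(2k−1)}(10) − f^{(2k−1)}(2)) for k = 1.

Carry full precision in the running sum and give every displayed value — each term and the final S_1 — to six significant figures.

S_1 ≈ 384.000

∫_2^10 x^2 dx evaluates to 330.667.
Boundary: ½(f(2) + f(10)) = ½(4.00000 + 100.000) = 52.0000.
So far: 382.667.
Order-1 term: 1/12 · (20.0000 − 4.00000) = 1.33333.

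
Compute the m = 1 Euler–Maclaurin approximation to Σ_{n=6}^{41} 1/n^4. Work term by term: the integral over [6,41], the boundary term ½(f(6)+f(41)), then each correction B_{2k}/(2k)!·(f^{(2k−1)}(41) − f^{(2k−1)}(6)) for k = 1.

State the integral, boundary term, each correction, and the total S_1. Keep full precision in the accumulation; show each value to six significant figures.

The integral term ∫_6^41 1/x^4 dx = 0.00153837.
½[f(6) + f(41)] = ½[0.000771605 + 3.53887e-07] = 0.000385979.
So far: 0.00192435.
k=1: B_{2}/(2)! × [f^{(1)}(41) − f^{(1)}(6)] = 1/12 × (-3.45256e-08 − (-0.000514403)) = 4.28641e-05.

S_1 ≈ 0.00196722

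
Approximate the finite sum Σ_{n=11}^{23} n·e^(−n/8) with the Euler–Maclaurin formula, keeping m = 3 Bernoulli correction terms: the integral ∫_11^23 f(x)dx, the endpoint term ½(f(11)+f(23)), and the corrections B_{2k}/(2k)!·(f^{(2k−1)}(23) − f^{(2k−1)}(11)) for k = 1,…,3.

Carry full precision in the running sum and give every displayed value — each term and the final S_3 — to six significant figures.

S_3 ≈ 26.4789

∫_11^23 x·e^(−x/8) dx evaluates to 24.4404.
Boundary: ½(f(11) + f(23)) = ½(2.78124 + 1.29757) = 2.03940.
Running total after boundary: 26.4798.
k=1: B_{2}/(2)! × [f^{(1)}(23) − f^{(1)}(11)] = 1/12 × (-0.105780 − (-0.0948148)) = -0.000913784.
Running total after k=1: 26.4789.
k=2: B_{4}/(4)! × [f^{(3)}(23) − f^{(3)}(11)] = −1/720 × (0.000110188 − 0.00641976) = 8.76329e-06.
Running total after k=2: 26.4789.
k=3: B_{6}/(6)! × [f^{(5)}(23) − f^{(5)}(11)] = 1/30240 × (2.92686e-05 − 0.000223766) = -6.43178e-09.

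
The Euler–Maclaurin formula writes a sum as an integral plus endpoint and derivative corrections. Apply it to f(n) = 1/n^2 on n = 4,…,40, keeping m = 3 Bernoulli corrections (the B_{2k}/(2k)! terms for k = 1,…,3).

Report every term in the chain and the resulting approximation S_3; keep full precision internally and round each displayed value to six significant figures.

Integral: ∫_4^40 1/x^2 dx = 0.225000.
½[f(4) + f(40)] = ½[0.0625000 + 0.000625000] = 0.0315625.
Integral + boundary = 0.256563.
Order-1 term: 1/12 · (-3.12500e-05 − (-0.0312500)) = 0.00260156.
Partial sum through k=1: 0.259164.
Order-2 term: −1/720 · (-2.34375e-07 − (-0.0234375)) = -3.25518e-05.
Partial sum through k=2: 0.259132.
Order-3 term: 1/30240 · (-4.39453e-09 − (-0.0439453)) = 1.45322e-06.

S_3 ≈ 0.259133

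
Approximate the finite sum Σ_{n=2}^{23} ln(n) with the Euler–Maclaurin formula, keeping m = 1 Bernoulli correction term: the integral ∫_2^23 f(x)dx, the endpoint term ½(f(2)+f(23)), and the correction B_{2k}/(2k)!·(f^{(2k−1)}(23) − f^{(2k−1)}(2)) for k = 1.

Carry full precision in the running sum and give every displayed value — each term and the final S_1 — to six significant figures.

The integral term ∫_2^23 ln(x) dx = 49.7301.
Boundary: ½(f(2) + f(23)) = ½(0.693147 + 3.13549) = 1.91432.
So far: 51.6444.
Correction k=1: B_{2}/2! · (f^{(1)}(23) − f^{(1)}(2)) = 1/12 · (0.0434783 − 0.500000) = -0.0380435.

S_1 ≈ 51.6063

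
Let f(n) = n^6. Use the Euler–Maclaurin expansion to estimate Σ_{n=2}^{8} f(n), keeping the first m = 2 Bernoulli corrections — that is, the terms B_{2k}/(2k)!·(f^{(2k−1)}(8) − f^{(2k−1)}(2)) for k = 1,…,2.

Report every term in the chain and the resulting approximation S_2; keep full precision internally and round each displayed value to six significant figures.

∫_2^8 x^6 dx evaluates to 299575.
Endpoint term: (f(2) + f(8))/2 = (64.0000 + 262144)/2 = 131104.
Integral + boundary = 430679.
Order-1 term: 1/12 · (196608 − 192.000) = 16368.0.
After k=1: 447047.
Order-2 term: −1/720 · (61440.0 − 960.000) = -84.0000.

S_2 ≈ 446963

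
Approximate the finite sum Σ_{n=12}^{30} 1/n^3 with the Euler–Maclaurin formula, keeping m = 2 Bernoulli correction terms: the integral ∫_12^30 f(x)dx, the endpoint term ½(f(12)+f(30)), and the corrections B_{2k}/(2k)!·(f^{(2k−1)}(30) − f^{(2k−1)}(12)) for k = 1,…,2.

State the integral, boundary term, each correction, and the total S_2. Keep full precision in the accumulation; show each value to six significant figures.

The integral term ∫_12^30 1/x^3 dx = 0.00291667.
Boundary: ½(f(12) + f(30)) = ½(0.000578704 + 3.70370e-05) = 0.000307870.
Integral + boundary = 0.00322454.
Order-1 term: 1/12 · (-3.70370e-06 − (-0.000144676)) = 1.17477e-05.
After k=1: 0.00323628.
Order-2 term: −1/720 · (-8.23045e-08 − (-2.00939e-05)) = -2.77939e-08.

S_2 ≈ 0.00323626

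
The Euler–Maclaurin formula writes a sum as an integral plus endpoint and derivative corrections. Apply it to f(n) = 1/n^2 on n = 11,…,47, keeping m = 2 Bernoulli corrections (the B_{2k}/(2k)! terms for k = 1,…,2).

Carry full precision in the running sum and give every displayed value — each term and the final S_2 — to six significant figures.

S_2 ≈ 0.0741145

The integral term ∫_11^47 1/x^2 dx = 0.0696325.
Endpoint term: (f(11) + f(47))/2 = (0.00826446 + 0.000452694)/2 = 0.00435858.
Integral + boundary = 0.0739911.
k=1: B_{2}/(2)! × [f^{(1)}(47) − f^{(1)}(11)] = 1/12 × (-1.92636e-05 − (-0.00150263)) = 0.000123614.
After k=1: 0.0741147.
k=2: B_{4}/(4)! × [f^{(3)}(47) − f^{(3)}(11)] = −1/720 × (-1.04646e-07 − (-0.000149021)) = -2.06828e-07.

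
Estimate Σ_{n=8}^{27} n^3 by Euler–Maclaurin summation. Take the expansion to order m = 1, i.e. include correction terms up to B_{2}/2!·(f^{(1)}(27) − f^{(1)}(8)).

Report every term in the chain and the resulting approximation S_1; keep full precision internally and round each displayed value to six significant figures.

S_1 ≈ 142100

∫_8^27 x^3 dx evaluates to 131836.
Endpoint term: (f(8) + f(27))/2 = (512.000 + 19683.0)/2 = 10097.5.
Integral + boundary = 141934.
k=1: B_{2}/(2)! × [f^{(1)}(27) − f^{(1)}(8)] = 1/12 × (2187.00 − 192.000) = 166.250.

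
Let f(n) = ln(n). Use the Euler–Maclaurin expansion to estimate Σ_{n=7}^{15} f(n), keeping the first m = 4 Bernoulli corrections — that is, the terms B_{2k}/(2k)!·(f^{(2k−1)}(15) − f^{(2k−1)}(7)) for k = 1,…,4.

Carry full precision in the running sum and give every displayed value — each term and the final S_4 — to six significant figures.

S_4 ≈ 21.3200

∫_7^15 ln(x) dx evaluates to 18.9994.
½[f(7) + f(15)] = ½[1.94591 + 2.70805] = 2.32698.
So far: 21.3264.
Order-1 term: 1/12 · (0.0666667 − 0.142857) = -0.00634921.
After k=1: 21.3200.
Order-2 term: −1/720 · (0.000592593 − 0.00583090) = 7.27543e-06.
After k=2: 21.3200.
Order-3 term: 1/30240 · (3.16049e-05 − 0.00142798) = -4.61763e-08.
After k=3: 21.3200.
Order-4 term: −1/1209600 · (4.21399e-06 − 0.000874271) = 7.19293e-10.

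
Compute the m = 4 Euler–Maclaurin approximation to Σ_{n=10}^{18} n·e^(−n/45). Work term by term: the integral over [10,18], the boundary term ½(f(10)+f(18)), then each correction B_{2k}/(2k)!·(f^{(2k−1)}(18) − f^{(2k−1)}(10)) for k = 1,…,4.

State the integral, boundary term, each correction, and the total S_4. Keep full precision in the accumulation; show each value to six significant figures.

S_4 ≈ 91.4859

Integral: ∫_10^18 x·e^(−x/45) dx = 81.4677.
½[f(10) + f(18)] = ½[8.00737 + 12.0658] = 10.0366.
So far: 91.5043.
Order-1 term: 1/12 · (0.402192 − 0.622796) = -0.0183836.
Partial sum through k=1: 91.4859.
Order-2 term: −1/720 · (0.000860658 − 0.00109841) = 3.30205e-07.
Partial sum through k=2: 91.4859.
Order-3 term: 1/30240 · (7.51952e-07 − 9.32966e-07) = -5.98593e-12.
Partial sum through k=3: 91.4859.
Order-4 term: −1/1209600 · (5.32784e-10 − 6.53585e-10) = 9.98690e-17.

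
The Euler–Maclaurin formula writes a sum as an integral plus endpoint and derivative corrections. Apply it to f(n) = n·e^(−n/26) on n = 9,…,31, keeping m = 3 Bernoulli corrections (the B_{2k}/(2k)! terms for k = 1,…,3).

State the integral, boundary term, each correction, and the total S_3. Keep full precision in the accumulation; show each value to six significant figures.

S_3 ≈ 201.765

The integral term ∫_9^31 x·e^(−x/26) dx = 193.921.
Endpoint term: (f(9) + f(31))/2 = (6.36663 + 9.40912)/2 = 7.88788.
Integral + boundary = 201.809.
Order-1 term: 1/12 · (-0.0583692 − 0.462533) = -0.0434085.
After k=1: 201.765.
Order-2 term: −1/720 · (0.000811643 − 0.00277713) = 2.72984e-06.
After k=2: 201.765.
Order-3 term: 1/30240 · (2.52904e-06 − 7.20420e-06) = -1.54602e-10.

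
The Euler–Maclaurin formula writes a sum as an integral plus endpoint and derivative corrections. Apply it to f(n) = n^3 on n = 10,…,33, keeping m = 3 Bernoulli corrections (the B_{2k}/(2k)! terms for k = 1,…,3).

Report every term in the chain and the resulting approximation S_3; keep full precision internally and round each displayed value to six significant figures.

The integral term ∫_10^33 x^3 dx = 293980.
½[f(10) + f(33)] = ½[1000.00 + 35937.0] = 18468.5.
Running total after boundary: 312449.
Order-1 term: 1/12 · (3267.00 − 300.000) = 247.250.
Partial sum through k=1: 312696.
Order-2 term: −1/720 · (6.00000 − 6.00000) = 0.00000.
Partial sum through k=2: 312696.
Order-3 term: 1/30240 · (0.00000 − 0.00000) = 0.00000.

S_3 ≈ 312696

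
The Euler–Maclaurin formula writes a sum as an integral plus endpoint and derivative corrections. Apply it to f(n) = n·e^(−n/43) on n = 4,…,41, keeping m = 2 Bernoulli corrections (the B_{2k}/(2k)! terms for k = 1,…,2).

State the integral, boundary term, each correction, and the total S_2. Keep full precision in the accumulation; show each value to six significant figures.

Integral: ∫_4^41 x·e^(−x/43) dx = 449.435.
½[f(4) + f(41)] = ½[3.64469 + 15.8012] = 9.72293.
So far: 459.158.
Correction k=1: B_{2}/2! · (f^{(1)}(41) − f^{(1)}(4)) = 1/12 · (0.0179253 − 0.826412) = -0.0673739.
Running total after k=1: 459.091.
Correction k=2: B_{4}/4! · (f^{(3)}(41) − f^{(3)}(4)) = −1/720 · (0.000426562 − 0.00143253) = 1.39718e-06.

S_2 ≈ 459.091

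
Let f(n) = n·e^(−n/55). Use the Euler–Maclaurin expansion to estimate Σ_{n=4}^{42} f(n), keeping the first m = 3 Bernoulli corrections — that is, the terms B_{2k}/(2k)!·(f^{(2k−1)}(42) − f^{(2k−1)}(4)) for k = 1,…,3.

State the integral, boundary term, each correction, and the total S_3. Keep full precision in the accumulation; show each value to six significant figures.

S_3 ≈ 543.016

The integral term ∫_4^42 x·e^(−x/55) dx = 531.433.
Endpoint term: (f(4) + f(42))/2 = (3.71942 + 19.5707)/2 = 11.6451.
Running total after boundary: 543.078.
k=1: B_{2}/(2)! × [f^{(1)}(42) − f^{(1)}(4)] = 1/12 × (0.110138 − 0.862229) = -0.0626742.
After k=1: 543.016.
k=2: B_{4}/(4)! × [f^{(3)}(42) − f^{(3)}(4)] = −1/720 × (0.000344488 − 0.000899814) = 7.71286e-07.
After k=2: 543.016.
k=3: B_{6}/(6)! × [f^{(5)}(42) − f^{(5)}(4)] = 1/30240 × (2.15724e-07 − 5.00692e-07) = -9.42353e-12.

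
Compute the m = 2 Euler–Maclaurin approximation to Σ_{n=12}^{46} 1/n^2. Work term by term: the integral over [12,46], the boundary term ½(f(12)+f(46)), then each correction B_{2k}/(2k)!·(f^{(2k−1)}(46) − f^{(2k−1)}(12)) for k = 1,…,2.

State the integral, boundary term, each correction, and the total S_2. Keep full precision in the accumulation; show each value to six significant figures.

S_2 ≈ 0.0653973

The integral term ∫_12^46 1/x^2 dx = 0.0615942.
Endpoint term: (f(12) + f(46))/2 = (0.00694444 + 0.000472590)/2 = 0.00370852.
Integral + boundary = 0.0653027.
Order-1 term: 1/12 · (-2.05474e-05 − (-0.00115741)) = 9.47383e-05.
Running total after k=1: 0.0653975.
Order-2 term: −1/720 · (-1.16526e-07 − (-9.64506e-05)) = -1.33797e-07.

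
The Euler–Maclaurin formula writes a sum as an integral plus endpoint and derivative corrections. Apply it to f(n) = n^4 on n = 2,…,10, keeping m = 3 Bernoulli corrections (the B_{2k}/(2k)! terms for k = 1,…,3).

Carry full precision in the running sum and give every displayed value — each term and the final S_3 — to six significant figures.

S_3 ≈ 25332.0

The integral term ∫_2^10 x^4 dx = 19993.6.
½[f(2) + f(10)] = ½[16.0000 + 10000.0] = 5008.00.
Running total after boundary: 25001.6.
Correction k=1: B_{2}/2! · (f^{(1)}(10) − f^{(1)}(2)) = 1/12 · (4000.00 − 32.0000) = 330.667.
Partial sum through k=1: 25332.3.
Correction k=2: B_{4}/4! · (f^{(3)}(10) − f^{(3)}(2)) = −1/720 · (240.000 − 48.0000) = -0.266667.
Partial sum through k=2: 25332.0.
Correction k=3: B_{6}/6! · (f^{(5)}(10) − f^{(5)}(2)) = 1/30240 · (0.00000 − 0.00000) = 0.00000.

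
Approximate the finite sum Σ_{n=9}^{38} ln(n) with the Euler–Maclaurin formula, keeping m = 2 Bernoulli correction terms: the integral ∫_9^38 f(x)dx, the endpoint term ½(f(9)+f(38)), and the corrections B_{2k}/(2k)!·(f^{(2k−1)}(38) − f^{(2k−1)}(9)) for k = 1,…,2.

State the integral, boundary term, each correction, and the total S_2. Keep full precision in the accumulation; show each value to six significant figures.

S_2 ≈ 92.3636

The integral term ∫_9^38 ln(x) dx = 89.4533.
Endpoint term: (f(9) + f(38))/2 = (2.19722 + 3.63759)/2 = 2.91741.
So far: 92.3707.
Order-1 term: 1/12 · (0.0263158 − 0.111111) = -0.00706628.
After k=1: 92.3636.
Order-2 term: −1/720 · (3.64485e-05 − 0.00274348) = 3.75977e-06.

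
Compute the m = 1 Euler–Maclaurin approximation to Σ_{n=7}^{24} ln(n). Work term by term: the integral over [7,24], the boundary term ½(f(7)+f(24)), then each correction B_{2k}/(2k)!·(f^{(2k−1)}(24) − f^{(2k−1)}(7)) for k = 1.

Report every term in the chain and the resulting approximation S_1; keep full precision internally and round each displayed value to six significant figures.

Integral: ∫_7^24 ln(x) dx = 45.6519.
½[f(7) + f(24)] = ½[1.94591 + 3.17805] = 2.56198.
So far: 48.2139.
Correction k=1: B_{2}/2! · (f^{(1)}(24) − f^{(1)}(7)) = 1/12 · (0.0416667 − 0.142857) = -0.00843254.

S_1 ≈ 48.2055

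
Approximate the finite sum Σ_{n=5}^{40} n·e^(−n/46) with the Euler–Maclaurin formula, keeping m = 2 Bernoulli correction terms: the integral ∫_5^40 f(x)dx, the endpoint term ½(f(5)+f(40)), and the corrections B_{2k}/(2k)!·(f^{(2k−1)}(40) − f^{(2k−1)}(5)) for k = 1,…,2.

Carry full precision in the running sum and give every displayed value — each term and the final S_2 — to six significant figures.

S_2 ≈ 456.840

The integral term ∫_5^40 x·e^(−x/46) dx = 446.277.
Boundary: ½(f(5) + f(40)) = ½(4.48502 + 16.7653) = 10.6252.
Running total after boundary: 456.902.
Correction k=1: B_{2}/2! · (f^{(1)}(40) − f^{(1)}(5)) = 1/12 · (0.0546696 − 0.799503) = -0.0620694.
Running total after k=1: 456.840.
Correction k=2: B_{4}/4! · (f^{(3)}(40) − f^{(3)}(5)) = −1/720 · (0.000421993 − 0.00122567) = 1.11621e-06.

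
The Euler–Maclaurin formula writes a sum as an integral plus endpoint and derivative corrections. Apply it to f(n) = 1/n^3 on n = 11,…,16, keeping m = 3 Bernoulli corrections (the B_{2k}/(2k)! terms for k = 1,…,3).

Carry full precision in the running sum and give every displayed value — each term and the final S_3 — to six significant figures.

Integral: ∫_11^16 1/x^3 dx = 0.00217911.
Endpoint term: (f(11) + f(16))/2 = (0.000751315 + 0.000244141)/2 = 0.000497728.
Integral + boundary = 0.00267683.
k=1: B_{2}/(2)! × [f^{(1)}(16) − f^{(1)}(11)] = 1/12 × (-4.57764e-05 − (-0.000204904)) = 1.32606e-05.
After k=1: 0.00269009.
k=2: B_{4}/(4)! × [f^{(3)}(16) − f^{(3)}(11)] = −1/720 × (-3.57628e-06 − (-3.38684e-05)) = -4.20724e-08.
After k=2: 0.00269005.
k=3: B_{6}/(6)! × [f^{(5)}(16) − f^{(5)}(11)] = 1/30240 × (-5.86733e-07 − (-1.17560e-05)) = 3.69354e-10.

S_3 ≈ 0.00269005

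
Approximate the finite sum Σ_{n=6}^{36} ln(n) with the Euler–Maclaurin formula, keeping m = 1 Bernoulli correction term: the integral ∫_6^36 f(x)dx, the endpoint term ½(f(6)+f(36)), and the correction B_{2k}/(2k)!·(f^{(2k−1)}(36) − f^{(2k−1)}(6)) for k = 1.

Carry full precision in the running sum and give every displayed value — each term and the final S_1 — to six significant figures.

∫_6^36 ln(x) dx evaluates to 88.2561.
Boundary: ½(f(6) + f(36)) = ½(1.79176 + 3.58352) = 2.68764.
Integral + boundary = 90.9438.
Order-1 term: 1/12 · (0.0277778 − 0.166667) = -0.0115741.

S_1 ≈ 90.9322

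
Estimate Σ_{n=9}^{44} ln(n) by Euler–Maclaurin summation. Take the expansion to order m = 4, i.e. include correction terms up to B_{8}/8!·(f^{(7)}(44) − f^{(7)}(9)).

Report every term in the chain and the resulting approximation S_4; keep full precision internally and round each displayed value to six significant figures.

The integral term ∫_9^44 ln(x) dx = 111.729.
Endpoint term: (f(9) + f(44))/2 = (2.19722 + 3.78419)/2 = 2.99071.
Integral + boundary = 114.720.
k=1: B_{2}/(2)! × [f^{(1)}(44) − f^{(1)}(9)] = 1/12 × (0.0227273 − 0.111111) = -0.00736532.
Partial sum through k=1: 114.713.
k=2: B_{4}/(4)! × [f^{(3)}(44) − f^{(3)}(9)] = −1/720 × (2.34786e-05 − 0.00274348) = 3.77779e-06.
Partial sum through k=2: 114.713.
k=3: B_{6}/(6)! × [f^{(5)}(44) − f^{(5)}(9)] = 1/30240 × (1.45528e-07 − 0.000406442) = -1.34357e-08.
Partial sum through k=3: 114.713.
k=4: B_{8}/(8)! × [f^{(7)}(44) − f^{(7)}(9)] = −1/1209600 × (2.25509e-09 − 0.000150534) = 1.24448e-10.

S_4 ≈ 114.713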